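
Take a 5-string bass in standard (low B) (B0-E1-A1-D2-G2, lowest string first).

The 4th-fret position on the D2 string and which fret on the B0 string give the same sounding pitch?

19

D2 at fret 4 is D2 + 4 semitones = F#2.
The open B0 string is 15 semitones below the open D2, so the same pitch on the B0 string lies at fret 4 + 15 = 19.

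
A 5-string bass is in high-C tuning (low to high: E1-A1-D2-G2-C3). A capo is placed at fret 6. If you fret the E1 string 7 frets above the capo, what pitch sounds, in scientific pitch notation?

F2

The capo raises the open E1 by 6 semitones to A#1; fretting 7 more gives E1 + 6 + 7 = E1 + 13 semitones = F2.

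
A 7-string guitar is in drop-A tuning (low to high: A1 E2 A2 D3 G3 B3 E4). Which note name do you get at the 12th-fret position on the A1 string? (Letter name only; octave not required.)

The open A1 string plus 12 semitones: A–A#–B–C–…–G–G#–A.

A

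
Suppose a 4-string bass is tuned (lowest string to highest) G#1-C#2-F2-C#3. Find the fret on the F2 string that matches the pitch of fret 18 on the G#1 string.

G#1 at fret 18 is G#1 + 18 semitones = D3.
The open F2 string is 9 semitones above the open G#1, so the same pitch on the F2 string lies at fret 18 − 9 = 9.

9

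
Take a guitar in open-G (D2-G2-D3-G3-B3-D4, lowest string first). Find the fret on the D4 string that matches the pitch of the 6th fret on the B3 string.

3

B3 at fret 6 is B3 + 6 semitones = F4.
The open D4 string is 3 semitones above the open B3, so the same pitch on the D4 string lies at fret 6 − 3 = 3.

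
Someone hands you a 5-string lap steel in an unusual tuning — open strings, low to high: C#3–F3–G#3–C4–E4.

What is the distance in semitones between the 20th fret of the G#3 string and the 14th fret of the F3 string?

G#3 at fret 20 → E5 (MIDI 76); F3 at fret 14 → G4 (MIDI 67).
76 − 67 = 9, so the two pitches are 9 semitones apart, with E5 the higher.

9 semitones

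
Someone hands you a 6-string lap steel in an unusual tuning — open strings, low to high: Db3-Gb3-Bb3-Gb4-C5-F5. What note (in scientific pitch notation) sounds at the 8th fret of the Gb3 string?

Gb3 is MIDI 54. Adding 8 gives 62, which is D4.

D4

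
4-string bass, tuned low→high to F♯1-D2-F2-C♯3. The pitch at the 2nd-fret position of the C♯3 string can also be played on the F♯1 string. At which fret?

C♯3 at fret 2 is C♯3 + 2 semitones = D♯3.
The open F♯1 string is 19 semitones below the open C♯3, so the same pitch on the F♯1 string lies at fret 2 + 19 = 21.

21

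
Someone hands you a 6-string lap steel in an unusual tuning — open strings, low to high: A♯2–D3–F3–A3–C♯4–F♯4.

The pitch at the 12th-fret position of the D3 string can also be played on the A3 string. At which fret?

D3 at fret 12 is D3 + 12 semitones = D4.
The open A3 string is 7 semitones above the open D3, so the same pitch on the A3 string lies at fret 12 − 7 = 5.

5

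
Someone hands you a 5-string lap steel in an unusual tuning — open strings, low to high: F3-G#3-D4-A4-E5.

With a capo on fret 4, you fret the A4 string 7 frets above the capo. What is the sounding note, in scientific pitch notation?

The capo raises the open A4 by 4 semitones to C#5; fretting 7 more gives A4 + 4 + 7 = A4 + 11 semitones = G#5.

G#5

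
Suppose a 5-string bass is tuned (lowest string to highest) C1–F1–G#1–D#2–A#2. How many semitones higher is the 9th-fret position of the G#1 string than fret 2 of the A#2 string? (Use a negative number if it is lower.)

-7 semitones

G#1 at fret 9 → F2 (MIDI 41); A#2 at fret 2 → C3 (MIDI 48).
41 − 48 = -7, so the two pitches are 7 semitones apart.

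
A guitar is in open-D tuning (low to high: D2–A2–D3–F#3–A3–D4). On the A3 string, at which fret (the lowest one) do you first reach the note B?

2

From A3, count semitones up the chromatic scale until reaching B: A–A#–B — 2 steps.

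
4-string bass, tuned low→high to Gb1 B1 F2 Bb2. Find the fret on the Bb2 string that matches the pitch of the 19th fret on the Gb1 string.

Gb1 at fret 19 is Gb1 + 19 semitones = Db3.
The open Bb2 string is 16 semitones above the open Gb1, so the same pitch on the Bb2 string lies at fret 19 − 16 = 3.

3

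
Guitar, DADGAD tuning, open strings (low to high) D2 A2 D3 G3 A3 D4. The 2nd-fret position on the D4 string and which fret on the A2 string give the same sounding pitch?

19

Fret 2 on D4 is MIDI 62 + 2 = 64 (E4). On the A2 string (open MIDI 45), that pitch is 64 − 45 = fret 19.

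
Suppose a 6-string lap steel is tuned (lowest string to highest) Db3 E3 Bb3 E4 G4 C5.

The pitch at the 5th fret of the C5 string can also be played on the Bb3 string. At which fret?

19

Fret 5 on C5 is MIDI 72 + 5 = 77 (F5). On the Bb3 string (open MIDI 58), that pitch is 77 − 58 = fret 19.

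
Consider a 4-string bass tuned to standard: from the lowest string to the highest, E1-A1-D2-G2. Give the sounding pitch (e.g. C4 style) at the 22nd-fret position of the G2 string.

Each fret is one semitone, so G2 + 22 = F4.

F4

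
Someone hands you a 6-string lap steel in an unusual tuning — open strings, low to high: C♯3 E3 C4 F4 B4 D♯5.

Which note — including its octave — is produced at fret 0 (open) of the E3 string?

Fret 0 is the open string itself, so the pitch is just E3.

E3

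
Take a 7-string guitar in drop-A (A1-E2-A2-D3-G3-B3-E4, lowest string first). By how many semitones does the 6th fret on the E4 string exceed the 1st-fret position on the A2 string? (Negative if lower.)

E4 at fret 6 → A#4 (MIDI 70); A2 at fret 1 → A#2 (MIDI 46).
70 − 46 = 24, so the two pitches are 24 semitones apart.

24 semitones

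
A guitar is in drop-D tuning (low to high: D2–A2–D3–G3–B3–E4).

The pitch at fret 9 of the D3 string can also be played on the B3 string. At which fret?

D3 at fret 9 is D3 + 9 semitones = B3.
The open B3 string is 9 semitones above the open D3, so the same pitch on the B3 string lies at fret 9 − 9 = 0.

0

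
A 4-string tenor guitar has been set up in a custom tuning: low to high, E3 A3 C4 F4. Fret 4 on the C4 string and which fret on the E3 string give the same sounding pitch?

12

C4 at fret 4 is C4 + 4 semitones = E4.
The open E3 string is 8 semitones below the open C4, so the same pitch on the E3 string lies at fret 4 + 8 = 12.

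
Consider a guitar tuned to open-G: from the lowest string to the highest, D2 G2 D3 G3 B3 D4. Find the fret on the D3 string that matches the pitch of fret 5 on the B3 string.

14

B3 at fret 5 is B3 + 5 semitones = E4.
The open D3 string is 9 semitones below the open B3, so the same pitch on the D3 string lies at fret 5 + 9 = 14.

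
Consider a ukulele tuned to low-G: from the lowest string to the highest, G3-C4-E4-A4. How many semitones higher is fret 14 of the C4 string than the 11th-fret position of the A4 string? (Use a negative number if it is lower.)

-6 semitones

C4 at fret 14 → D5 (MIDI 74); A4 at fret 11 → G♯5 (MIDI 80).
74 − 80 = -6, so the two pitches are 6 semitones apart.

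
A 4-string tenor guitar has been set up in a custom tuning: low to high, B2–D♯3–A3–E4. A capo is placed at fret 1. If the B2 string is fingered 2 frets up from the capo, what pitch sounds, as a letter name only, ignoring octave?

D

The capo raises the open B2 by 1 semitone to C3; fretting 2 more gives B2 + 1 + 2 = B2 + 3 semitones, landing on D.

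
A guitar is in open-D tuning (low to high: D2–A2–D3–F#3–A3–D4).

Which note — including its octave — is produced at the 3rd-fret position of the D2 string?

D2 is MIDI 38. Adding 3 gives 41, which is F2.

F2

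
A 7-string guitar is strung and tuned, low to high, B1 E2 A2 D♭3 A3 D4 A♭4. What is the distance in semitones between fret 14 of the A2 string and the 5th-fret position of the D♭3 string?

5 semitones

A2 at fret 14 → B3 (MIDI 59); D♭3 at fret 5 → G♭3 (MIDI 54).
59 − 54 = 5, so the two pitches are 5 semitones apart, with B3 the higher.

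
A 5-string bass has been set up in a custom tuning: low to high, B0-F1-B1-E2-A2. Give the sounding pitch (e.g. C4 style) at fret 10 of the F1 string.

Eb2

Each fret is one semitone, so F1 + 10 = Eb2.
(Equivalently spelled D#2.)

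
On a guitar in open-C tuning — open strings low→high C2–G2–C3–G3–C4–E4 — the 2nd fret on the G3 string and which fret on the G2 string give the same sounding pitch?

G3 at fret 2 is G3 + 2 semitones = A3.
The open G2 string is 12 semitones below the open G3, so the same pitch on the G2 string lies at fret 2 + 12 = 14.

14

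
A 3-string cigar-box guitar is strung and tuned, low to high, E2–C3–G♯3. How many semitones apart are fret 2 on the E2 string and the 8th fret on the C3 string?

14 semitones

E2 at fret 2 → F♯2 (MIDI 42); C3 at fret 8 → G♯3 (MIDI 56).
42 − 56 = -14, so the two pitches are 14 semitones apart, with G♯3 the higher.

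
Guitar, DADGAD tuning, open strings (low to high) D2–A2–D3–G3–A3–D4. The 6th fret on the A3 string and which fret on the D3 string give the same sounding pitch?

Fret 6 on A3 is MIDI 57 + 6 = 63 (D#4). On the D3 string (open MIDI 50), that pitch is 63 − 50 = fret 13.

13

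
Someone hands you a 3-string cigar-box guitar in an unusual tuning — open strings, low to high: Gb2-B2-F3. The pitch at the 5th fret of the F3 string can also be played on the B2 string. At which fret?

11

F3 at fret 5 is F3 + 5 semitones = Bb3.
The open B2 string is 6 semitones below the open F3, so the same pitch on the B2 string lies at fret 5 + 6 = 11.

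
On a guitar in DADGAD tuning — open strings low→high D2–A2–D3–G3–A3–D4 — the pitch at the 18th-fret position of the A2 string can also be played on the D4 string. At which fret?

1

Fret 18 on A2 is MIDI 45 + 18 = 63 (D#4). On the D4 string (open MIDI 62), that pitch is 63 − 62 = fret 1.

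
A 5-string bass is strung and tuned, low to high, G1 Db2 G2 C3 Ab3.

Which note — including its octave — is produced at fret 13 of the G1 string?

Ab2

Each fret is one semitone, so G1 + 13 = Ab2.
(Equivalently spelled G#2.)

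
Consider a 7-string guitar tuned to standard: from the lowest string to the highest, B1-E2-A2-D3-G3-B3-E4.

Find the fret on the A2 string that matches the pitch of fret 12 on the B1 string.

2

Fret 12 on B1 is MIDI 35 + 12 = 47 (B2). On the A2 string (open MIDI 45), that pitch is 47 − 45 = fret 2.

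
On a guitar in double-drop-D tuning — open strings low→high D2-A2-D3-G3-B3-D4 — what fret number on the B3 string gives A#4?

A#4 is 11 semitones above the open B3 (B–C–C#–D–…–G#–A–A#), so it sits at fret 11.

11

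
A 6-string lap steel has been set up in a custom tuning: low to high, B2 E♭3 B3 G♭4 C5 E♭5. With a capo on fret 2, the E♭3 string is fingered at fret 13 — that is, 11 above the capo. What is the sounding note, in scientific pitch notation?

E4

The capo raises the open E♭3 by 2 semitones to F3; fretting 11 more gives E♭3 + 2 + 11 = E♭3 + 13 semitones = E4.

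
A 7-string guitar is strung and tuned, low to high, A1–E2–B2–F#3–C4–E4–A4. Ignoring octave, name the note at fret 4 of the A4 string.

C#

A4 is MIDI 69. Adding 4 gives 73; 73 mod 12 = 1, i.e. C#.
(Equivalently spelled Db.)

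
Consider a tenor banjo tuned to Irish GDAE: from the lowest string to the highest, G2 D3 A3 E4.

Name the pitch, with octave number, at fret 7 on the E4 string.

Each fret is one semitone, so E4 + 7 = B4.

B4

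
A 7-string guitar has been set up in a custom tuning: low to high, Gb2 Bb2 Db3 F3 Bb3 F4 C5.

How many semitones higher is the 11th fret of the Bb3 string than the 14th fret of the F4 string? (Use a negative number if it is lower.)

-10 semitones

Bb3 at fret 11 → A4 (MIDI 69); F4 at fret 14 → G5 (MIDI 79).
69 − 79 = -10, so the two pitches are 10 semitones apart.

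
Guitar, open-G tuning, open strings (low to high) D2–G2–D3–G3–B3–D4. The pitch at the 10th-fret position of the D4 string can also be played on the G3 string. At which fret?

Fret 10 on D4 is MIDI 62 + 10 = 72 (C5). On the G3 string (open MIDI 55), that pitch is 72 − 55 = fret 17.

17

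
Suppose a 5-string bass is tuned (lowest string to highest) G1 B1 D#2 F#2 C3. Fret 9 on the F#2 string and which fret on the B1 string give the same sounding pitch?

16

F#2 at fret 9 is F#2 + 9 semitones = D#3.
The open B1 string is 7 semitones below the open F#2, so the same pitch on the B1 string lies at fret 9 + 7 = 16.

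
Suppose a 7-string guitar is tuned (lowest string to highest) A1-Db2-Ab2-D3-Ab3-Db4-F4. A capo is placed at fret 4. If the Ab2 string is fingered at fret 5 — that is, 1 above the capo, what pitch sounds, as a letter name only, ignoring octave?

The capo raises the open Ab2 by 4 semitones to C3; fretting 1 more gives Ab2 + 4 + 1 = Ab2 + 5 semitones, landing on Db.
(Also written C#.)

Db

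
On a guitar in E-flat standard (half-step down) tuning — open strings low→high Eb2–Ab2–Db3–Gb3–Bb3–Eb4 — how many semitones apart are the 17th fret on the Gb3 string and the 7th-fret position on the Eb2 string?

Gb3 at fret 17 → B4 (MIDI 71); Eb2 at fret 7 → Bb2 (MIDI 46).
71 − 46 = 25, so the two pitches are 25 semitones apart, with B4 the higher.

25 semitones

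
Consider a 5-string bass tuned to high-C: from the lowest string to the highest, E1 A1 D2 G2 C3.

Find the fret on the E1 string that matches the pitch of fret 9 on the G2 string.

Fret 9 on G2 is MIDI 43 + 9 = 52 (E3). On the E1 string (open MIDI 28), that pitch is 52 − 28 = fret 24.

24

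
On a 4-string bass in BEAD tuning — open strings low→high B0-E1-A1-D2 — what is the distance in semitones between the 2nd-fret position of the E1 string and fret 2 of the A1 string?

E1 at fret 2 → F#1 (MIDI 30); A1 at fret 2 → B1 (MIDI 35).
30 − 35 = -5, so the two pitches are 5 semitones apart, with B1 the higher.

5 semitones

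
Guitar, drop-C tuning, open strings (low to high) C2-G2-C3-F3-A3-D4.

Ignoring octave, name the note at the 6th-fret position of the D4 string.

Each fret is one semitone, so D4 + 6 = G#.

G#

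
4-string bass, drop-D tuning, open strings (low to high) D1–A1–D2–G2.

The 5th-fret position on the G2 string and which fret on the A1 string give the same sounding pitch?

Fret 5 on G2 is MIDI 43 + 5 = 48 (C3). On the A1 string (open MIDI 33), that pitch is 48 − 33 = fret 15.

15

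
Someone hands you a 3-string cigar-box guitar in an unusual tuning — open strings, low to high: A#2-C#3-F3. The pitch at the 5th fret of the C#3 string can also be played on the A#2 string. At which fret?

Fret 5 on C#3 is MIDI 49 + 5 = 54 (F#3). On the A#2 string (open MIDI 46), that pitch is 54 − 46 = fret 8.

8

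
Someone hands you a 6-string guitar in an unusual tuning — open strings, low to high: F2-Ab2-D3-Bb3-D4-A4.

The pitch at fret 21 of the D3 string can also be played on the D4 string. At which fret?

9

D3 at fret 21 is D3 + 21 semitones = B4.
The open D4 string is 12 semitones above the open D3, so the same pitch on the D4 string lies at fret 21 − 12 = 9.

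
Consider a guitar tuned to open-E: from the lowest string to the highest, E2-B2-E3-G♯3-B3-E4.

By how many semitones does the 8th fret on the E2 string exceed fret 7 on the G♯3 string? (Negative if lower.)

-15 semitones

E2 at fret 8 → C3 (MIDI 48); G♯3 at fret 7 → D♯4 (MIDI 63).
48 − 63 = -15, so the two pitches are 15 semitones apart.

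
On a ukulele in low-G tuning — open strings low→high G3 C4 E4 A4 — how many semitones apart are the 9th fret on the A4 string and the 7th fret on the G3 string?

16 semitones

A4 at fret 9 → F#5 (MIDI 78); G3 at fret 7 → D4 (MIDI 62).
78 − 62 = 16, so the two pitches are 16 semitones apart, with F#5 the higher.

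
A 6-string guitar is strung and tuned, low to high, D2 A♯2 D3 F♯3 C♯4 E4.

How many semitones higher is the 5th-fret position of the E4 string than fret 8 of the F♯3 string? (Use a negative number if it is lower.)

7 semitones

E4 at fret 5 → A4 (MIDI 69); F♯3 at fret 8 → D4 (MIDI 62).
69 − 62 = 7, so the two pitches are 7 semitones apart.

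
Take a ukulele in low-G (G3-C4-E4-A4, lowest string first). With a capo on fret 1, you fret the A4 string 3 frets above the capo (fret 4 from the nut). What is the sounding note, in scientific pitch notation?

C#5

The capo raises the open A4 by 1 semitone to A#4; fretting 3 more gives A4 + 1 + 3 = A4 + 4 semitones = C#5.
(Also written Db.)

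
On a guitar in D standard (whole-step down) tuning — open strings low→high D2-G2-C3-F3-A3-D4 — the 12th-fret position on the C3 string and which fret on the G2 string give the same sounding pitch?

Fret 12 on C3 is MIDI 48 + 12 = 60 (C4). On the G2 string (open MIDI 43), that pitch is 60 − 43 = fret 17.

17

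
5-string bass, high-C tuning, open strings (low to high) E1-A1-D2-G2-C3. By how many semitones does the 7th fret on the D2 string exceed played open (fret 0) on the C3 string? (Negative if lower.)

-3 semitones

D2 at fret 7 → A2 (MIDI 45); C3 at fret 0 → C3 (MIDI 48).
45 − 48 = -3, so the two pitches are 3 semitones apart.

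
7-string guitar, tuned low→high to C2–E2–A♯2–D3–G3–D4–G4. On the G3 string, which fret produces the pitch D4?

D4 is 7 semitones above the open G3 (G–G#–A–A#–B–C–C#–D), so it sits at fret 7.

7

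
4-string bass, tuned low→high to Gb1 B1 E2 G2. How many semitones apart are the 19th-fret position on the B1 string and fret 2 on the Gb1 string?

22 semitones

B1 at fret 19 → Gb3 (MIDI 54); Gb1 at fret 2 → Ab1 (MIDI 32).
54 − 32 = 22, so the two pitches are 22 semitones apart, with Gb3 the higher.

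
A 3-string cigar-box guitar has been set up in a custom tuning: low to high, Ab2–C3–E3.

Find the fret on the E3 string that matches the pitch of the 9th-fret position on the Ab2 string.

1

Fret 9 on Ab2 is MIDI 44 + 9 = 53 (F3). On the E3 string (open MIDI 52), that pitch is 53 − 52 = fret 1.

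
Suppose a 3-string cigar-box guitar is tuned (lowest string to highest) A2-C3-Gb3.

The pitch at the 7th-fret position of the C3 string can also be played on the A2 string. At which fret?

10

C3 at fret 7 is C3 + 7 semitones = G3.
The open A2 string is 3 semitones below the open C3, so the same pitch on the A2 string lies at fret 7 + 3 = 10.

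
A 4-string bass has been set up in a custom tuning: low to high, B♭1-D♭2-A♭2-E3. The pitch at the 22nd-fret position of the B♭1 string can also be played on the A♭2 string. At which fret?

B♭1 at fret 22 is B♭1 + 22 semitones = A♭3.
The open A♭2 string is 10 semitones above the open B♭1, so the same pitch on the A♭2 string lies at fret 22 − 10 = 12.

12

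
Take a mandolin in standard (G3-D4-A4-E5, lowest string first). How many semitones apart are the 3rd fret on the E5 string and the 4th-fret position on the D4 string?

13 semitones

E5 at fret 3 → G5 (MIDI 79); D4 at fret 4 → F#4 (MIDI 66).
79 − 66 = 13, so the two pitches are 13 semitones apart, with G5 the higher.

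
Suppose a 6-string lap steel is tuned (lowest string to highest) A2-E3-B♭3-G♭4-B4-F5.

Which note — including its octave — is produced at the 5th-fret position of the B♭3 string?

The open B♭3 string plus 5 semitones: Bb–B–C–Db–D–Eb.
The walk passes from B into C once, so the octave number goes from 3 to 4.
(Equivalently spelled D♯4.)

E♭4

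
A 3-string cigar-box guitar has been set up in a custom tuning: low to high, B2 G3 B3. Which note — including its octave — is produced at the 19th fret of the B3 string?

Each fret is one semitone, so B3 + 19 = F#5.
(Equivalently spelled Gb5.)

F#5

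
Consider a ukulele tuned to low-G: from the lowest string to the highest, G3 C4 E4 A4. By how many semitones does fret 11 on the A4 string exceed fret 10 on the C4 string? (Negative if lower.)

10 semitones

A4 at fret 11 → G#5 (MIDI 80); C4 at fret 10 → A#4 (MIDI 70).
80 − 70 = 10, so the two pitches are 10 semitones apart.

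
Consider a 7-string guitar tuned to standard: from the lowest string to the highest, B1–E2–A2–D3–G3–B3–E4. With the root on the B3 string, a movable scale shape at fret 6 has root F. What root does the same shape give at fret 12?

B

Moving from fret 6 to fret 12 shifts the root by 6 semitones.
F up 6 semitones is B.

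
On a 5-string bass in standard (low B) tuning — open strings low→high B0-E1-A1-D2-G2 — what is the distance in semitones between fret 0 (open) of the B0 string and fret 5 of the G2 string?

B0 at fret 0 → B0 (MIDI 23); G2 at fret 5 → C3 (MIDI 48).
23 − 48 = -25, so the two pitches are 25 semitones apart, with C3 the higher.

25 semitones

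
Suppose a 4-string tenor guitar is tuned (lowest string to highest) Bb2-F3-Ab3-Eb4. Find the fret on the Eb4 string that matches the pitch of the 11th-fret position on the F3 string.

1

Fret 11 on F3 is MIDI 53 + 11 = 64 (E4). On the Eb4 string (open MIDI 63), that pitch is 64 − 63 = fret 1.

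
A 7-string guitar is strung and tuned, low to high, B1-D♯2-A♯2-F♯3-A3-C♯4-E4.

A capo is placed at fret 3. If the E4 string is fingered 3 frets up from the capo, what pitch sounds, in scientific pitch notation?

The capo raises the open E4 by 3 semitones to G4; fretting 3 more gives E4 + 3 + 3 = E4 + 6 semitones = A♯4.
(Also written B♭.)

A♯4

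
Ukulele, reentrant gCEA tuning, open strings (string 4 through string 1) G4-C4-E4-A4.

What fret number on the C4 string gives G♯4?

G♯4 is 8 semitones above the open C4 (C–C#–D–D#–E–F–F#–G–G#), so it sits at fret 8.

8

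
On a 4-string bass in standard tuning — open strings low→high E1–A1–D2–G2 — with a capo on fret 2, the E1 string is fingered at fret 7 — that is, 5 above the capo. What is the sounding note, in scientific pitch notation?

The capo raises the open E1 by 2 semitones to F#1; fretting 5 more gives E1 + 2 + 5 = E1 + 7 semitones = B1.

B1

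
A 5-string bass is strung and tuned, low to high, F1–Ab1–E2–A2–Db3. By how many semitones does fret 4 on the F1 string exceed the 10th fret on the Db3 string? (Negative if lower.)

-26 semitones

F1 at fret 4 → A1 (MIDI 33); Db3 at fret 10 → B3 (MIDI 59).
33 − 59 = -26, so the two pitches are 26 semitones apart.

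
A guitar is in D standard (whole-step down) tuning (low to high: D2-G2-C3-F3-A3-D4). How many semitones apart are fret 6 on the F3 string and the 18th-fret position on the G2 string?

2 semitones

F3 at fret 6 → B3 (MIDI 59); G2 at fret 18 → C#4 (MIDI 61).
59 − 61 = -2, so the two pitches are 2 semitones apart, with C#4 the higher.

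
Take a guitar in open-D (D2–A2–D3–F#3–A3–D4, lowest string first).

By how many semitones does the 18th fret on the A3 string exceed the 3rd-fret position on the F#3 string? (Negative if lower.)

18 semitones

A3 at fret 18 → D#5 (MIDI 75); F#3 at fret 3 → A3 (MIDI 57).
75 − 57 = 18, so the two pitches are 18 semitones apart.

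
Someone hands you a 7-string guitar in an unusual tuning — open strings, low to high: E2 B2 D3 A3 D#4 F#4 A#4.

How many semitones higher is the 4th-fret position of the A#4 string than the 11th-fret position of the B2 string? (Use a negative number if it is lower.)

A#4 at fret 4 → D5 (MIDI 74); B2 at fret 11 → A#3 (MIDI 58).
74 − 58 = 16, so the two pitches are 16 semitones apart.

16 semitones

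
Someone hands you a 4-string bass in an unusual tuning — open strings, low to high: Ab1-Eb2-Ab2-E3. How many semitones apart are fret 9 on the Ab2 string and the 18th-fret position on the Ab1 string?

Ab2 at fret 9 → F3 (MIDI 53); Ab1 at fret 18 → D3 (MIDI 50).
53 − 50 = 3, so the two pitches are 3 semitones apart, with F3 the higher.

3 semitones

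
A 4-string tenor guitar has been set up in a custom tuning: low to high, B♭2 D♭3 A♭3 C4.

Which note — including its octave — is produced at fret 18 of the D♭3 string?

The open D♭3 string plus 18 semitones: Db–D–Eb–E–…–F–Gb–G.
The walk passes from B into C once, so the octave number goes from 3 to 4.

G4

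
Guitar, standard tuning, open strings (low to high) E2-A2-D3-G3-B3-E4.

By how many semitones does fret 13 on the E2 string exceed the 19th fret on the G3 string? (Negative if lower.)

E2 at fret 13 → F3 (MIDI 53); G3 at fret 19 → D5 (MIDI 74).
53 − 74 = -21, so the two pitches are 21 semitones apart.

-21 semitones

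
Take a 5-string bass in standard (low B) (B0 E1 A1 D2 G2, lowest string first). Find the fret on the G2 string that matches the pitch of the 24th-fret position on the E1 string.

9

Fret 24 on E1 is MIDI 28 + 24 = 52 (E3). On the G2 string (open MIDI 43), that pitch is 52 − 43 = fret 9.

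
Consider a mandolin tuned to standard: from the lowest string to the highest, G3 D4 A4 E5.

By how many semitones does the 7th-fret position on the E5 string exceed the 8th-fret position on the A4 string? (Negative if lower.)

E5 at fret 7 → B5 (MIDI 83); A4 at fret 8 → F5 (MIDI 77).
83 − 77 = 6, so the two pitches are 6 semitones apart.

6 semitones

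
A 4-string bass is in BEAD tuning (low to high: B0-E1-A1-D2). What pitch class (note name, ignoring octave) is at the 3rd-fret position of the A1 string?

C

The open A1 string plus 3 semitones: A–A#–B–C.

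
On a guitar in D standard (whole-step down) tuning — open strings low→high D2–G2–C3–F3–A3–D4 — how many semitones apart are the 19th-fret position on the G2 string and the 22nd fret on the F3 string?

13 semitones

G2 at fret 19 → D4 (MIDI 62); F3 at fret 22 → D♯5 (MIDI 75).
62 − 75 = -13, so the two pitches are 13 semitones apart, with D♯5 the higher.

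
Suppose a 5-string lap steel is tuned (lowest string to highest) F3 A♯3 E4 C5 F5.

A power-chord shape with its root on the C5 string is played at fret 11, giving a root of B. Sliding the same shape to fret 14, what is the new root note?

Moving from fret 11 to fret 14 shifts the root by 3 semitones.
B up 3 semitones is D.

D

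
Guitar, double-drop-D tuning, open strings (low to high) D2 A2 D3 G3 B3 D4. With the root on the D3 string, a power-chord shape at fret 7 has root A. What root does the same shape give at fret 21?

B

Moving from fret 7 to fret 21 shifts the root by 14 semitones.
A up 14 semitones is B.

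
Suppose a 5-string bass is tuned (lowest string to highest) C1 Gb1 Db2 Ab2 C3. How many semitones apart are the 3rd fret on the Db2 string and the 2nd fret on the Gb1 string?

Db2 at fret 3 → E2 (MIDI 40); Gb1 at fret 2 → Ab1 (MIDI 32).
40 − 32 = 8, so the two pitches are 8 semitones apart, with E2 the higher.

8 semitones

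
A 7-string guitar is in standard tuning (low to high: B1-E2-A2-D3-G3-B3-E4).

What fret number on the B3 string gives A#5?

A#5 is 23 semitones above the open B3 (B–C–C#–D–…–G#–A–A#), so it sits at fret 23.

23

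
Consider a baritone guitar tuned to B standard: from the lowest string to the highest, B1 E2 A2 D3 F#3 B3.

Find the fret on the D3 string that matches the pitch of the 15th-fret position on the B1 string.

0

Fret 15 on B1 is MIDI 35 + 15 = 50 (D3). On the D3 string (open MIDI 50), that pitch is 50 − 50 = fret 0.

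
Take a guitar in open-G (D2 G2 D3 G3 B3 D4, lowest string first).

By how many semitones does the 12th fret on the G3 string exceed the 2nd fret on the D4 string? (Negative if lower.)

G3 at fret 12 → G4 (MIDI 67); D4 at fret 2 → E4 (MIDI 64).
67 − 64 = 3, so the two pitches are 3 semitones apart.

3 semitones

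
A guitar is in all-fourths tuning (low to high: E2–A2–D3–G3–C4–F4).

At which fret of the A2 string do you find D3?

D3 is 5 semitones above the open A2 (A–A#–B–C–C#–D), so it sits at fret 5.

5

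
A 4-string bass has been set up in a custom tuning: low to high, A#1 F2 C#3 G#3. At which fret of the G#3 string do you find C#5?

C#5 is 17 semitones above the open G#3 (G#–A–A#–B–…–B–C–C#), so it sits at fret 17.

17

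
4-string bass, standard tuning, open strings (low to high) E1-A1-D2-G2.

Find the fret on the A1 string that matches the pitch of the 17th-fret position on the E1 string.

12

Fret 17 on E1 is MIDI 28 + 17 = 45 (A2). On the A1 string (open MIDI 33), that pitch is 45 − 33 = fret 12.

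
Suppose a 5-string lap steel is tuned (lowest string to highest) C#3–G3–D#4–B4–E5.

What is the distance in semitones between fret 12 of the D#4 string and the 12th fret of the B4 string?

8 semitones

D#4 at fret 12 → D#5 (MIDI 75); B4 at fret 12 → B5 (MIDI 83).
75 − 83 = -8, so the two pitches are 8 semitones apart, with B5 the higher.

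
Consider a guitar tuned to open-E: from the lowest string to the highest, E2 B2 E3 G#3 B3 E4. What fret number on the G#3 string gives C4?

C4 is 4 semitones above the open G#3 (G#–A–A#–B–C), so it sits at fret 4.

4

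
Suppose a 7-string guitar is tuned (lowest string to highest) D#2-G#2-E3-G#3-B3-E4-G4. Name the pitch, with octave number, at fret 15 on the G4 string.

The open G4 string plus 15 semitones: G–G#–A–A#–…–G#–A–A#.
The walk passes from B into C once, so the octave number goes from 4 to 5.

A#5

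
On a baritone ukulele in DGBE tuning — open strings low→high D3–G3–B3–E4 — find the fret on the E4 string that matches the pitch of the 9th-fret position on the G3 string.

0

G3 at fret 9 is G3 + 9 semitones = E4.
The open E4 string is 9 semitones above the open G3, so the same pitch on the E4 string lies at fret 9 − 9 = 0.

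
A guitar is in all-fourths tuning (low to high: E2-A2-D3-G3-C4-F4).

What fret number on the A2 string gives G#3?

G#3 is 11 semitones above the open A2 (A–A#–B–C–…–F#–G–G#), so it sits at fret 11.

11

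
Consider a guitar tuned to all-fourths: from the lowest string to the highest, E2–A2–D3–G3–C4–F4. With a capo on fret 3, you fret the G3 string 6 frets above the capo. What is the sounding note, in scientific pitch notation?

The capo raises the open G3 by 3 semitones to A♯3; fretting 6 more gives G3 + 3 + 6 = G3 + 9 semitones = E4.

E4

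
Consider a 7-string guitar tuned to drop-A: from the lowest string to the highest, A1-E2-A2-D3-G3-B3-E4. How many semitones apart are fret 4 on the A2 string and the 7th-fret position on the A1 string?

A2 at fret 4 → C#3 (MIDI 49); A1 at fret 7 → E2 (MIDI 40).
49 − 40 = 9, so the two pitches are 9 semitones apart, with C#3 the higher.

9 semitones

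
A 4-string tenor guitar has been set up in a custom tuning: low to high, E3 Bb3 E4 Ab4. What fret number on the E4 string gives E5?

E5 is 12 semitones above the open E4 (E–F–Gb–G–…–D–Eb–E), so it sits at fret 12.

12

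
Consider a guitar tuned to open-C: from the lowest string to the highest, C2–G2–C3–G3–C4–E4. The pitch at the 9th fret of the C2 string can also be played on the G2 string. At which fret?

Fret 9 on C2 is MIDI 36 + 9 = 45 (A2). On the G2 string (open MIDI 43), that pitch is 45 − 43 = fret 2.

2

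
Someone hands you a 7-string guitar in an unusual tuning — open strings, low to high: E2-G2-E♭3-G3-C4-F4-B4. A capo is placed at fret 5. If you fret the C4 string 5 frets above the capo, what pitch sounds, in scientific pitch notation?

B♭4

The capo raises the open C4 by 5 semitones to F4; fretting 5 more gives C4 + 5 + 5 = C4 + 10 semitones = B♭4.
(Also written A♯.)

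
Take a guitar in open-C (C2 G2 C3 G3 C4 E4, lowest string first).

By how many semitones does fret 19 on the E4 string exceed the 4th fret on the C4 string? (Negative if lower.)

E4 at fret 19 → B5 (MIDI 83); C4 at fret 4 → E4 (MIDI 64).
83 − 64 = 19, so the two pitches are 19 semitones apart.

19 semitones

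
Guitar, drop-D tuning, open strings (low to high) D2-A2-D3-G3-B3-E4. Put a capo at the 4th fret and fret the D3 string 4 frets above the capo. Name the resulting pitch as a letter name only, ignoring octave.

The capo raises the open D3 by 4 semitones to F♯3; fretting 4 more gives D3 + 4 + 4 = D3 + 8 semitones, landing on A♯.

A♯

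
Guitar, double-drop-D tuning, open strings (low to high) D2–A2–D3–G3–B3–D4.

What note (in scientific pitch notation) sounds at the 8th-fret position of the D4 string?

D4 is MIDI 62. Adding 8 gives 70, which is A#4.
(Equivalently spelled Bb4.)

A#4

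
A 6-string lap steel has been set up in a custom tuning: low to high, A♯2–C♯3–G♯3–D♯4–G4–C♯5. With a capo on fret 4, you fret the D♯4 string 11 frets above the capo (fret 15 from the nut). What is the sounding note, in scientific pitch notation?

F♯5

The capo raises the open D♯4 by 4 semitones to G4; fretting 11 more gives D♯4 + 4 + 11 = D♯4 + 15 semitones = F♯5.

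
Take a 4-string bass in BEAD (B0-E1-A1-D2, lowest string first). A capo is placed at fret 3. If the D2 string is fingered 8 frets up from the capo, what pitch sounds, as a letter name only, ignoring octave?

C#

The capo raises the open D2 by 3 semitones to F2; fretting 8 more gives D2 + 3 + 8 = D2 + 11 semitones, landing on C#.
(Also written Db.)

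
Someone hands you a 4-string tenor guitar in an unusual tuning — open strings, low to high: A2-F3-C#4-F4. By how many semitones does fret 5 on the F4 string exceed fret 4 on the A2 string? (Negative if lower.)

21 semitones

F4 at fret 5 → A#4 (MIDI 70); A2 at fret 4 → C#3 (MIDI 49).
70 − 49 = 21, so the two pitches are 21 semitones apart.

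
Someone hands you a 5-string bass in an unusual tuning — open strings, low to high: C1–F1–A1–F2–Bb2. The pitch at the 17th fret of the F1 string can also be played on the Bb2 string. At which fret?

Fret 17 on F1 is MIDI 29 + 17 = 46 (Bb2). On the Bb2 string (open MIDI 46), that pitch is 46 − 46 = fret 0.

0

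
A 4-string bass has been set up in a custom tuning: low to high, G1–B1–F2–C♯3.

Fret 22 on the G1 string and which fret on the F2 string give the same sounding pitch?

12

Fret 22 on G1 is MIDI 31 + 22 = 53 (F3). On the F2 string (open MIDI 41), that pitch is 53 − 41 = fret 12.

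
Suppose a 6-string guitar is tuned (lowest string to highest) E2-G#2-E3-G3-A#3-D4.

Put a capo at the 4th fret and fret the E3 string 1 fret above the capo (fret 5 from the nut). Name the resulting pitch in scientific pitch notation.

A3

The capo raises the open E3 by 4 semitones to G#3; fretting 1 more gives E3 + 4 + 1 = E3 + 5 semitones = A3.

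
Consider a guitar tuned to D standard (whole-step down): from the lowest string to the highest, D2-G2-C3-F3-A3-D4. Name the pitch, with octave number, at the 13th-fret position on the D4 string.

D♯5

The open D4 string plus 13 semitones: D–D#–E–F–…–C#–D–D#.
The walk passes from B into C once, so the octave number goes from 4 to 5.
(Equivalently spelled E♭5.)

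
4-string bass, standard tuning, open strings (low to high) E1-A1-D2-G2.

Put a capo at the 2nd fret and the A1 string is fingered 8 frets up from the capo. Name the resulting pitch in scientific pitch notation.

The capo raises the open A1 by 2 semitones to B1; fretting 8 more gives A1 + 2 + 8 = A1 + 10 semitones = G2.

G2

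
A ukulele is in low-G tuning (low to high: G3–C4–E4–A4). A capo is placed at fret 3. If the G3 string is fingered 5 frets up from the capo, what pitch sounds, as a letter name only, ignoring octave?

D#

The capo raises the open G3 by 3 semitones to A#3; fretting 5 more gives G3 + 3 + 5 = G3 + 8 semitones, landing on D#.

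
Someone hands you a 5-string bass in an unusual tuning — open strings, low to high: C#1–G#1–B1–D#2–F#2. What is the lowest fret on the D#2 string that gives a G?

From D#2, count semitones up the chromatic scale until reaching G: D#–E–F–F#–G — 4 steps.

4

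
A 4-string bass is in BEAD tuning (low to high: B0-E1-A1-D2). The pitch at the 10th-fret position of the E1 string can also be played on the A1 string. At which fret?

Fret 10 on E1 is MIDI 28 + 10 = 38 (D2). On the A1 string (open MIDI 33), that pitch is 38 − 33 = fret 5.

5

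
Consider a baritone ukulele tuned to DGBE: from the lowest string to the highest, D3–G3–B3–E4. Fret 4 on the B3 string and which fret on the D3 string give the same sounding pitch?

Fret 4 on B3 is MIDI 59 + 4 = 63 (D#4). On the D3 string (open MIDI 50), that pitch is 63 − 50 = fret 13.

13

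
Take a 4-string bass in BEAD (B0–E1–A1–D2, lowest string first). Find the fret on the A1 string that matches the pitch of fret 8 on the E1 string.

Fret 8 on E1 is MIDI 28 + 8 = 36 (C2). On the A1 string (open MIDI 33), that pitch is 36 − 33 = fret 3.

3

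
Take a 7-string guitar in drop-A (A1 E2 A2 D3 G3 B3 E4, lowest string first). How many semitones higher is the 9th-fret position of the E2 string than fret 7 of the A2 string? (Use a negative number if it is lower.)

E2 at fret 9 → C#3 (MIDI 49); A2 at fret 7 → E3 (MIDI 52).
49 − 52 = -3, so the two pitches are 3 semitones apart.

-3 semitones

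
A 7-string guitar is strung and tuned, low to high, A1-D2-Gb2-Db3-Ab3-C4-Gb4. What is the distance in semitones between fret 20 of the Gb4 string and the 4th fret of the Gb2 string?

Gb4 at fret 20 → D6 (MIDI 86); Gb2 at fret 4 → Bb2 (MIDI 46).
86 − 46 = 40, so the two pitches are 40 semitones apart, with D6 the higher.

40 semitones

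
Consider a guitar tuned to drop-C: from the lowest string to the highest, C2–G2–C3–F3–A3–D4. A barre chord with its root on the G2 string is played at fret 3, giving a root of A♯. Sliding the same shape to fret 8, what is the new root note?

D♯

Moving from fret 3 to fret 8 shifts the root by 5 semitones.
A♯ up 5 semitones is D♯.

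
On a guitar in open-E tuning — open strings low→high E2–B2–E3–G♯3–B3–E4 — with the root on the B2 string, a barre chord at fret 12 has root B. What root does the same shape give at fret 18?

F

Moving from fret 12 to fret 18 shifts the root by 6 semitones.
B up 6 semitones is F.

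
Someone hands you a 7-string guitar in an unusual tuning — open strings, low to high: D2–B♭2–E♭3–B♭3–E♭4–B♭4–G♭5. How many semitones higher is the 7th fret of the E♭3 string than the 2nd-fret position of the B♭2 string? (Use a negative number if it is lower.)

E♭3 at fret 7 → B♭3 (MIDI 58); B♭2 at fret 2 → C3 (MIDI 48).
58 − 48 = 10, so the two pitches are 10 semitones apart.

10 semitones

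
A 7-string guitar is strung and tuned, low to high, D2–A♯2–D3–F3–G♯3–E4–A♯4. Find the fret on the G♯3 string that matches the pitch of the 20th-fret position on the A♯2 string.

10

Fret 20 on A♯2 is MIDI 46 + 20 = 66 (F♯4). On the G♯3 string (open MIDI 56), that pitch is 66 − 56 = fret 10.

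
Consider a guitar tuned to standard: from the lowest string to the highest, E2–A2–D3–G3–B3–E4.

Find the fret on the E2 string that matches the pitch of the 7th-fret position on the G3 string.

22

Fret 7 on G3 is MIDI 55 + 7 = 62 (D4). On the E2 string (open MIDI 40), that pitch is 62 − 40 = fret 22.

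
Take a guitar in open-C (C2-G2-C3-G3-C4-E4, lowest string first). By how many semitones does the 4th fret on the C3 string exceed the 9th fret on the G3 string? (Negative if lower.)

C3 at fret 4 → E3 (MIDI 52); G3 at fret 9 → E4 (MIDI 64).
52 − 64 = -12, so the two pitches are 12 semitones apart.

-12 semitones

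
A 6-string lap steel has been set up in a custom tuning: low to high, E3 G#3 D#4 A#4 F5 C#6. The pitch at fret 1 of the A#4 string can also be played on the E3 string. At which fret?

Fret 1 on A#4 is MIDI 70 + 1 = 71 (B4). On the E3 string (open MIDI 52), that pitch is 71 − 52 = fret 19.

19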